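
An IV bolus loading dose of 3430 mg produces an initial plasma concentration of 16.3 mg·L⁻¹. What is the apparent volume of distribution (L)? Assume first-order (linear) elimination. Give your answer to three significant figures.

210 L

Immediately after an IV bolus, C₀ = Dose / Vd, so Vd = Dose / C₀.
Vd = 3430 / 16.3 = 210.4 L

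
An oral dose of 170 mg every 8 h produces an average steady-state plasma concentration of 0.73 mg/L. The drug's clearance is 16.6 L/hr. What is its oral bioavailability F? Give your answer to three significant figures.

0.570

F·D/τ = CL·Css at steady state → F = CL·Css·τ / D.
F = 16.6 × 0.73 × 8 / 170 = 0.570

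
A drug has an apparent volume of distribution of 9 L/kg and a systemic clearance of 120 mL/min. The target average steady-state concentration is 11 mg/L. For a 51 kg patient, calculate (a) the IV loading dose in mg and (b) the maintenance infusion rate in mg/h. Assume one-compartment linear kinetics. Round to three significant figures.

Total Vd = 9 × 51 = 459.0 L
LD = Vd · C_target = 459.0 × 11 = 5049 mg
CL = 120 mL/min × 60/1000 = 7.200 L/h
Maintenance: replace elimination → rate = CL × Css = 7.200 × 11 = 79.20 mg/h

(a) 5050 mg; (b) 79.2 mg/h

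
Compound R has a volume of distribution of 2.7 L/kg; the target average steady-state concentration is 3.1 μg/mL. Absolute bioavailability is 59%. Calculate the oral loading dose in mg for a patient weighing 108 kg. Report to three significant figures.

1530 mg

Vd(total) = 108 kg × 2.7 L/kg = 291.6 L
The loading dose fills Vd to the target concentration.
LD = Vd × C / F = 291.6 × 3.100 / 0.59 = 1532 mg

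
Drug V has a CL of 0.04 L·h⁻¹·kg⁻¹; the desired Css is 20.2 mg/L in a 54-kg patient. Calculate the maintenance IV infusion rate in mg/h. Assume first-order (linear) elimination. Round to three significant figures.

43.6 mg/h

CL = 0.04 L·h⁻¹·kg⁻¹ × 54 kg = 2.160 L/h
Rate = CL × Css = 2.160 × 20.2 = 43.63 mg/h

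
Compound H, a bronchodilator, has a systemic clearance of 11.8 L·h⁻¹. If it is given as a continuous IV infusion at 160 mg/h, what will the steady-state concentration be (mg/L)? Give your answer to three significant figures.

Css = rate / CL = 160 / 11.80 = 13.56 mg/L

13.6 mg/L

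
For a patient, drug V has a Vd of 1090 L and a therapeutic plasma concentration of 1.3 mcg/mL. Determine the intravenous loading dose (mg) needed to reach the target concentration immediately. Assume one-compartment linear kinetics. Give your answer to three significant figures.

The loading dose fills Vd to the target concentration.
LD = Vd × C = 1090 × 1.300 = 1417 mg

1420 mg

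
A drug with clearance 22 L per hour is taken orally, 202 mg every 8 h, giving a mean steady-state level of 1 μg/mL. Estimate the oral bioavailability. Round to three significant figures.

F·D/τ = CL·Css at steady state → F = CL·Css·τ / D.
F = 22 × 1 × 8 / 202 = 0.871

0.871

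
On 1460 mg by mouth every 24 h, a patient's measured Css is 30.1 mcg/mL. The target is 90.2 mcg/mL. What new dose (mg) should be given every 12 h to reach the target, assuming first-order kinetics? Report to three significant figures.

For first-order elimination, Css ∝ F·D/(CL·τ); F and CL are unchanged, so Css ∝ D/τ.
D₂ = D₁ × (Css,target / Css,current) × (τ₂/τ₁) = 1460 × (90.2/30.1) × (12/24) = 2188 mg

2190 mg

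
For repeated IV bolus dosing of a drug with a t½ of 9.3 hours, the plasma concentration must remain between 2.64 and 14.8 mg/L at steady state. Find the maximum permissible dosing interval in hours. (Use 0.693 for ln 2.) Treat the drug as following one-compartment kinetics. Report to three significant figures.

k = 0.693 / t½ = 0.693 / 9.3 = 0.07452 h⁻¹
Between IV bolus doses, concentration decays as C = C₀·e^(−kτ), so C_peak/C_trough = e^(kτ).
τ_max = ln(C_peak/C_trough) / k = ln(14.8/2.64) / 0.07452 = 1.724 / 0.07452 = 23.13 h

23.1 h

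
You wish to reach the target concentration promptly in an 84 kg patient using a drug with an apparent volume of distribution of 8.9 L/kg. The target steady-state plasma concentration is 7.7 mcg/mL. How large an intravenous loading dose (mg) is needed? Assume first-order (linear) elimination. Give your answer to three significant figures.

5760 mg

Vd(total) = 84 kg × 8.9 L/kg = 747.6 L
LD = Vd × C = 747.6 × 7.700 = 5757 mg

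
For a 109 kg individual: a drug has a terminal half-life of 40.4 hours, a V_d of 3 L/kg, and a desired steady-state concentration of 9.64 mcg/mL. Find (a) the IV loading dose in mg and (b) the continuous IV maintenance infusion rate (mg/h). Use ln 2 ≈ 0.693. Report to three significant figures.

(a) 3150 mg; (b) 54.1 mg/h

Vd = 3 L/kg × 109 kg = 327.0 L
LD = Vd × C = 327.0 × 9.64 = 3152 mg
CL = 0.693 × Vd / t½ = 0.693 × 327.0 / 40.4 = 5.609 L/h
Infusion rate = CL × Css = 5.609 × 9.64 = 54.07 mg/h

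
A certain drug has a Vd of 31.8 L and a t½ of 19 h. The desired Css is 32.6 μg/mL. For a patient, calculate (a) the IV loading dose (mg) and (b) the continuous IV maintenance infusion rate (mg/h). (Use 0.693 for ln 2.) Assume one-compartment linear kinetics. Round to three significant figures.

(a) 1040 mg; (b) 37.8 mg/h

LD = Vd × C = 31.80 × 32.6 = 1037 mg
CL = 0.693 × Vd / t½ = 0.693 × 31.80 / 19 = 1.160 L/h
Infusion rate = CL × Css = 1.160 × 32.6 = 37.82 mg/h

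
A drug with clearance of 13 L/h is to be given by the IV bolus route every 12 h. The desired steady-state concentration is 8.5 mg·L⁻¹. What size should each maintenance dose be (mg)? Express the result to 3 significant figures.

1330 mg

D = CL × Css × τ = 13.00 × 8.5 × 12 = 1326 mg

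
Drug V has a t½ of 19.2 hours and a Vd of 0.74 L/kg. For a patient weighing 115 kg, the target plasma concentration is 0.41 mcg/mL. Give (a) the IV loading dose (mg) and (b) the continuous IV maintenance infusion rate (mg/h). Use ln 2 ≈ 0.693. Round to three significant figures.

(a) 34.9 mg; (b) 1.26 mg/h

Vd(total) = 115 kg × 0.74 L/kg = 85.10 L
LD = Vd × C = 85.10 × 0.41 = 34.89 mg
CL = 0.693 × Vd / t½ = 0.693 × 85.10 / 19.2 = 3.072 L/h
Infusion rate = CL × Css = 3.072 × 0.41 = 1.260 mg/h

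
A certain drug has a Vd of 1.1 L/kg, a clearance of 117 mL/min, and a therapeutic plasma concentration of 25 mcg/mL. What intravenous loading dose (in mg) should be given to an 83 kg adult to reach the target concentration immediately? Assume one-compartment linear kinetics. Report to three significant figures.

Vd(total) = 83 kg × 1.1 L/kg = 91.30 L
LD = Vd × C = 91.30 × 25.00 = 2283 mg

2280 mg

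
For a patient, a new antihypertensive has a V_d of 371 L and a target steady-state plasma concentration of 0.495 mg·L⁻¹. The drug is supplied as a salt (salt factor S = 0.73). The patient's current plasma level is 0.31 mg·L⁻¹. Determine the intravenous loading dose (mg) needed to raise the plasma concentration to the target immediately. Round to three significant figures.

Concentration deficit ΔC = 0.495 − 0.31 = 0.1850 mg/L
LD = Vd × ΔC / S = 371.0 × 0.1850 / 0.73 = 94.02 mg

94.0 mg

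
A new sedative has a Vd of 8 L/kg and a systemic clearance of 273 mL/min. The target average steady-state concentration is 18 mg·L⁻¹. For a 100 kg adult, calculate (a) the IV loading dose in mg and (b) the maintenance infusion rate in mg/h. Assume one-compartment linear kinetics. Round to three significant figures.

(a) 14400 mg; (b) 295 mg/h

Vd(total) = 100 kg × 8 L/kg = 800.0 L
Loading dose = Vd × C = 800.0 × 18 = 14400 mg
Convert clearance: 273 mL/min × 60 min/h ÷ 1000 mL/L = 16.38 L/h
Maintenance infusion rate = CL × Css = 16.38 × 18 = 294.8 mg/h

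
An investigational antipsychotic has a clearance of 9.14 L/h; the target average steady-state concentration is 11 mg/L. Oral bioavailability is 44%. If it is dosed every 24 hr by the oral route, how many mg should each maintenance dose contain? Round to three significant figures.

5480 mg

D = CL × Css × τ / F = 9.140 × 11 × 24 / 0.44 = 5484 mg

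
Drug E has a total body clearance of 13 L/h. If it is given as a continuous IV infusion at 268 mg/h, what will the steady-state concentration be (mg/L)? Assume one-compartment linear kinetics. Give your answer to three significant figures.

20.6 mg/L

Css = rate / CL = 268 / 13.00 = 20.62 mg/L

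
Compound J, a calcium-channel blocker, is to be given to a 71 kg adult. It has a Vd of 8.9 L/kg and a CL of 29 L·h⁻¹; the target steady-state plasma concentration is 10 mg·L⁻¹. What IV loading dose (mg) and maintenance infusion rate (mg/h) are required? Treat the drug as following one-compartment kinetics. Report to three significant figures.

Vd = 8.9 L/kg × 71 kg = 631.9 L
Loading dose = Vd × C = 631.9 × 10 = 6319 mg
Infusion rate = 29.00 L/h × 10 mg/L = 290.0 mg/h

(a) 6320 mg; (b) 290 mg/h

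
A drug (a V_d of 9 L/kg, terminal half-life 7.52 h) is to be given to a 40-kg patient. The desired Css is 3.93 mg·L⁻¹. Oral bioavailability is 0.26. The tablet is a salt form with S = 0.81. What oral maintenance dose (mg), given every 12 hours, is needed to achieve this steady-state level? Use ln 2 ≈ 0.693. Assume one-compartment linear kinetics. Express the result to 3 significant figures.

Vd(total) = 40 kg × 9 L/kg = 360.0 L
CL = ln 2 · Vd / t½ = 0.693 × 360.0 / 7.52 = 33.18 L/h
D = CL × Css × τ / F / S = 33.18 × 3.93 × 12 / 0.26 / 0.81 = 7430 mg

7430 mg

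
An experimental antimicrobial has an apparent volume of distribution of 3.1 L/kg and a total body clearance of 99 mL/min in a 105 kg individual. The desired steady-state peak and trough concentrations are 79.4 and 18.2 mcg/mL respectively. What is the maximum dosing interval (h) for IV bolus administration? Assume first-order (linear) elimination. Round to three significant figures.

80.7 h

Total Vd = 3.1 × 105 = 325.5 L
Convert clearance: 99 mL/min × 60 min/h ÷ 1000 mL/L = 5.940 L/h
k = CL / Vd = 5.940 / 325.5 = 0.01825 h⁻¹
Between IV bolus doses, concentration decays as C = C₀·e^(−kτ), so C_peak/C_trough = e^(kτ).
τ_max = ln(C_peak/C_trough) / k = ln(79.4/18.2) / 0.01825 = 1.473 / 0.01825 = 80.71 h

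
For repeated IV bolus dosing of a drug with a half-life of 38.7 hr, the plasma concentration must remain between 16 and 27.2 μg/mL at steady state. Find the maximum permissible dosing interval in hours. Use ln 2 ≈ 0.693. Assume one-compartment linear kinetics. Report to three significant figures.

29.6 h

k = 0.693 / t½ = 0.693 / 38.7 = 0.01791 h⁻¹
Between IV bolus doses, concentration decays as C = C₀·e^(−kτ), so C_peak/C_trough = e^(kτ).
τ_max = ln(C_peak/C_trough) / k = ln(27.2/16) / 0.01791 = 0.5306 / 0.01791 = 29.63 h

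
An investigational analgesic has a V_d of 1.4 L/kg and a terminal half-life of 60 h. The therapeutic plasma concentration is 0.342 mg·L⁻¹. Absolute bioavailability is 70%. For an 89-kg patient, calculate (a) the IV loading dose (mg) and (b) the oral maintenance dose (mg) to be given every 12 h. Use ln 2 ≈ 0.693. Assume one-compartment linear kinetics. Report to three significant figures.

Vd(total) = 89 kg × 1.4 L/kg = 124.6 L
LD = Vd × C = 124.6 × 0.342 = 42.61 mg
CL = 0.693 × Vd / t½ = 0.693 × 124.6 / 60 = 1.439 L/h
D = CL × Css × τ / F = 1.439 × 0.342 × 12 / 0.7 = 8.437 mg

(a) 42.6 mg; (b) 8.44 mg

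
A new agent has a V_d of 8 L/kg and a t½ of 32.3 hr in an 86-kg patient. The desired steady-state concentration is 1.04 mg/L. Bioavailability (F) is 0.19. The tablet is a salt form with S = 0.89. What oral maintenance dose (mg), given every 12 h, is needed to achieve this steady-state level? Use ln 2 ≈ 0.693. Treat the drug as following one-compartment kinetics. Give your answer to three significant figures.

Vd(total) = 86 kg × 8 L/kg = 688.0 L
CL = 0.693 × Vd / t½ = 0.693 × 688.0 / 32.3 = 14.76 L/h
D = CL × Css × τ / F / S = 14.76 × 1.04 × 12 / 0.19 / 0.89 = 1089 mg

1090 mg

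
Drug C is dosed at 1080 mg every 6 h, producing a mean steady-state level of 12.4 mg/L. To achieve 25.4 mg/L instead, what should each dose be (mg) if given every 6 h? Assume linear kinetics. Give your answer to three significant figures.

2210 mg

With linear kinetics, Css is proportional to dose rate (D/τ) at fixed clearance.
D₂ = D₁ × (Css,target / Css,current) = 1080 × 25.4/12.4 = 2212 mg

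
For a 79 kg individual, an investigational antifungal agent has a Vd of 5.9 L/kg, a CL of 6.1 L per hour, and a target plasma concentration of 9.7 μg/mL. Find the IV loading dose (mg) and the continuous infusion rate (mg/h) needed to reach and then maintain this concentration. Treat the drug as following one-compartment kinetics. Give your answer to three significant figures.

(a) 4520 mg; (b) 59.2 mg/h

Vd = 5.9 L/kg × 79 kg = 466.1 L
Loading dose = Vd × C = 466.1 × 9.7 = 4521 mg
Infusion rate = 6.100 L/h × 9.7 mg/L = 59.17 mg/h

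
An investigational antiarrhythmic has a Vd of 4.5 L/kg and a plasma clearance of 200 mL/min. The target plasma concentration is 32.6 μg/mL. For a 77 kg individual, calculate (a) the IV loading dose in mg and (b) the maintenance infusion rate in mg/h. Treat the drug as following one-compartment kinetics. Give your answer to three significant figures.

(a) 11300 mg; (b) 391 mg/h

Vd = 4.5 L/kg × 77 kg = 346.5 L
LD = Vd · C_target = 346.5 × 32.6 = 11300 mg
CL = 200 mL/min = 200 × 0.06 = 12.00 L/h
Maintenance infusion rate = CL × Css = 12.00 × 32.6 = 391.2 mg/h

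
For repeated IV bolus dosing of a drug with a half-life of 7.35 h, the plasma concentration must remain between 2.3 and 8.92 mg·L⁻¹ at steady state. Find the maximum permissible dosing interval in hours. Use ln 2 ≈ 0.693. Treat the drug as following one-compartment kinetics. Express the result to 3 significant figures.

k = 0.693 / t½ = 0.693 / 7.35 = 0.09429 h⁻¹
Between IV bolus doses, concentration decays as C = C₀·e^(−kτ), so C_peak/C_trough = e^(kτ).
τ_max = ln(C_peak/C_trough) / k = ln(8.92/2.3) / 0.09429 = 1.355 / 0.09429 = 14.37 h

14.4 h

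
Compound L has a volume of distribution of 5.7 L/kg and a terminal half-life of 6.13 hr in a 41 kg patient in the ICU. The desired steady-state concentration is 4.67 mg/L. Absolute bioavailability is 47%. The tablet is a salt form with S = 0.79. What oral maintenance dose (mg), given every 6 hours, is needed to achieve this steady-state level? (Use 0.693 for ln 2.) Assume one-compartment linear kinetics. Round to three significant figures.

1990 mg

Vd(total) = 41 kg × 5.7 L/kg = 233.7 L
CL = ln 2 · Vd / t½ = 0.693 × 233.7 / 6.13 = 26.42 L/h
D = CL × Css × τ / F / S = 26.42 × 4.67 × 6 / 0.47 / 0.79 = 1994 mg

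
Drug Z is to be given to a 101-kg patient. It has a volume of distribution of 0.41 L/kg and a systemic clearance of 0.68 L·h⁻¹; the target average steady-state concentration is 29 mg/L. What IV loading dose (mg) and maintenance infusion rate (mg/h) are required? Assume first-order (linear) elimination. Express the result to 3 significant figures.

Vd(total) = 101 kg × 0.41 L/kg = 41.41 L
LD = Vd · C_target = 41.41 × 29 = 1201 mg
Infusion rate = 0.6800 L/h × 29 mg/L = 19.72 mg/h

(a) 1200 mg; (b) 19.7 mg/h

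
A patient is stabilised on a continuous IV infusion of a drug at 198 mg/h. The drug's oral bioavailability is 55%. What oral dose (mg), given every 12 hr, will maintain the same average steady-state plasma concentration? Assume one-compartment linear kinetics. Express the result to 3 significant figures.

To maintain the same Css, the systemic dosing rate must be unchanged: F·D/τ = infusion rate.
D = rate × τ / F = 198 × 12 / 0.55 = 4320 mg

4320 mg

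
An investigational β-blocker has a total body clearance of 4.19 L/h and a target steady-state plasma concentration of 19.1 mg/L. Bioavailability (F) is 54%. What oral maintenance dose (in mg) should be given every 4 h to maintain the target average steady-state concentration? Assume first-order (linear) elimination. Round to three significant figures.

D = CL × Css × τ / F = 4.190 × 19.1 × 4 / 0.54 = 592.8 mg

593 mg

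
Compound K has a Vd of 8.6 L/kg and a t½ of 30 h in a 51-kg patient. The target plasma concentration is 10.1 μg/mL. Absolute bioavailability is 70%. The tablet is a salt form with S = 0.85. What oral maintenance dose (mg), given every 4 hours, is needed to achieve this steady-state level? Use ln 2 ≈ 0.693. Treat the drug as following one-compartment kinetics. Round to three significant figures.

Vd = 8.6 L/kg × 51 kg = 438.6 L
CL = 0.693 × Vd / t½ = 0.693 × 438.6 / 30 = 10.13 L/h
D = CL × Css × τ / F / S = 10.13 × 10.1 × 4 / 0.7 / 0.85 = 687.8 mg

688 mg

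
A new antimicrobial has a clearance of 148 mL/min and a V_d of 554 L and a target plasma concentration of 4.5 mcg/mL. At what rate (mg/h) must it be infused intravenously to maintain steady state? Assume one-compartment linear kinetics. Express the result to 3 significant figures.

CL = 148 mL/min = 148 × 0.06 = 8.880 L/h
Maintenance depends on clearance, not Vd — rate in must match rate out.
Rate = CL × Css = 8.880 × 4.5 = 39.96 mg/h

40.0 mg/h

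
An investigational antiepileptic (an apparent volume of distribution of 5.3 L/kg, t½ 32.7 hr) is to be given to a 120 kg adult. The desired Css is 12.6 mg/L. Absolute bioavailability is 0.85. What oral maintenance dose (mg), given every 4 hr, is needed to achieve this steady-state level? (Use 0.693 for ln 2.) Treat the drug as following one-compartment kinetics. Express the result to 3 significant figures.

Vd(total) = 120 kg × 5.3 L/kg = 636.0 L
CL = ln 2 · Vd / t½ = 0.693 × 636.0 / 32.7 = 13.48 L/h
D = CL × Css × τ / F = 13.48 × 12.6 × 4 / 0.85 = 799.3 mg

799 mg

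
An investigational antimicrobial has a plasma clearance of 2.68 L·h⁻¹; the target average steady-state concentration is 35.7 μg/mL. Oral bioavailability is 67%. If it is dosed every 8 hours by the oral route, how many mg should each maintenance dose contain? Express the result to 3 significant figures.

1140 mg

D = CL × Css × τ / F = 2.680 × 35.7 × 8 / 0.67 = 1142 mg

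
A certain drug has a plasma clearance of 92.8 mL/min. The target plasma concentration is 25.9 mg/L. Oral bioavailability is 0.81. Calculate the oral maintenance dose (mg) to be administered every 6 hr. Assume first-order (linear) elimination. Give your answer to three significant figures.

Convert clearance: 92.8 mL/min × 60 min/h ÷ 1000 mL/L = 5.568 L/h
D = CL × Css × τ / F = 5.568 × 25.9 × 6 / 0.81 = 1068 mg

1070 mg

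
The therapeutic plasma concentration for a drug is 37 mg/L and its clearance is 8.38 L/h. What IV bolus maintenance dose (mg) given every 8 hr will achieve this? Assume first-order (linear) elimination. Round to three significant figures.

2480 mg

D = CL × Css × τ = 8.380 × 37 × 8 = 2480 mg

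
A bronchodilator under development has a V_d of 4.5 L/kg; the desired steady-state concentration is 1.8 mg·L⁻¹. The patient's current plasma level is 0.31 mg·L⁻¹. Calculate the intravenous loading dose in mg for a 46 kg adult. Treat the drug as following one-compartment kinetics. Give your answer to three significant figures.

Vd(total) = 46 kg × 4.5 L/kg = 207.0 L
Concentration deficit ΔC = 1.8 − 0.31 = 1.490 mg/L
LD = Vd × ΔC = 207.0 × 1.490 = 308.4 mg

308 mg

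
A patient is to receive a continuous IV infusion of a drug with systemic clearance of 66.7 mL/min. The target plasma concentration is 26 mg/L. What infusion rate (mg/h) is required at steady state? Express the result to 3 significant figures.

104 mg/h

CL = 66.7 mL/min × 60/1000 = 4.002 L/h
At steady state, infusion rate equals elimination rate: rate in = CL × Css.
Infusion rate = CL · Css = 4.002 L/h × 26 mg/L = 104.1 mg/h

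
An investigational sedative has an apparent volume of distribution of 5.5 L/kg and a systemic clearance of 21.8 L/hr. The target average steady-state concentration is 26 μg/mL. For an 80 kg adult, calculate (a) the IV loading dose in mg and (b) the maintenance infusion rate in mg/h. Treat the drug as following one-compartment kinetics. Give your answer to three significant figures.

Total Vd = 5.5 × 80 = 440.0 L
Loading: fill Vd to C_target → 440.0 L × 26 mg/L = 11440 mg
Maintenance: replace elimination → rate = CL × Css = 21.80 × 26 = 566.8 mg/h

(a) 11400 mg; (b) 567 mg/h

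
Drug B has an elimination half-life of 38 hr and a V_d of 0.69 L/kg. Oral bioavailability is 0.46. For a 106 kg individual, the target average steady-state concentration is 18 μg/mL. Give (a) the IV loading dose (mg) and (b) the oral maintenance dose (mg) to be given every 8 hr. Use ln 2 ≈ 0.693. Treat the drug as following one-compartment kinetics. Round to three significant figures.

Vd(total) = 106 kg × 0.69 L/kg = 73.14 L
LD = Vd × C = 73.14 × 18 = 1317 mg
CL = 0.693 × Vd / t½ = 0.693 × 73.14 / 38 = 1.334 L/h
D = CL × Css × τ / F = 1.334 × 18 × 8 / 0.46 = 417.6 mg

(a) 1320 mg; (b) 418 mg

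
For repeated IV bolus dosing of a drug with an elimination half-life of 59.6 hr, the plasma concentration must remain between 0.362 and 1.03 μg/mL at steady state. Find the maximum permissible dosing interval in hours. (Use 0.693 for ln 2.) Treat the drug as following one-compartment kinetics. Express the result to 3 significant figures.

89.9 h

k = 0.693 / t½ = 0.693 / 59.6 = 0.01163 h⁻¹
Between IV bolus doses, concentration decays as C = C₀·e^(−kτ), so C_peak/C_trough = e^(kτ).
τ_max = ln(C_peak/C_trough) / k = ln(1.03/0.362) / 0.01163 = 1.046 / 0.01163 = 89.94 h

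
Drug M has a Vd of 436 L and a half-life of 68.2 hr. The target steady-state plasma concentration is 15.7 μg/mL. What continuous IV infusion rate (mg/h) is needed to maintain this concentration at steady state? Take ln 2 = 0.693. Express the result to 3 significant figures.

CL = ln 2 · Vd / t½ = 0.693 × 436.0 / 68.2 = 4.430 L/h
Infusion rate = CL × Css = 4.430 × 15.7 = 69.55 mg/h

69.6 mg/h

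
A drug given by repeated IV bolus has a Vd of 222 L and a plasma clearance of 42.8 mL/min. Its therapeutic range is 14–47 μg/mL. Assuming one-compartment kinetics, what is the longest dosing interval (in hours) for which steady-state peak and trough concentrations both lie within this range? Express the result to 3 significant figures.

Convert clearance: 42.8 mL/min × 60 min/h ÷ 1000 mL/L = 2.568 L/h
k = CL / Vd = 2.568 / 222.0 = 0.01157 h⁻¹
Between IV bolus doses, concentration decays as C = C₀·e^(−kτ), so C_peak/C_trough = e^(kτ).
τ_max = ln(C_peak/C_trough) / k = ln(47/14) / 0.01157 = 1.211 / 0.01157 = 104.7 h

105 h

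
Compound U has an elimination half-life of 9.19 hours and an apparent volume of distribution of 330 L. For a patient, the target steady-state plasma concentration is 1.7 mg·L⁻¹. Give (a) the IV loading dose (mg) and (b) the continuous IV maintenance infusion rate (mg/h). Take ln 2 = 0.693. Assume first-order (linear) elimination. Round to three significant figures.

(a) 561 mg; (b) 42.3 mg/h

LD = Vd × C = 330.0 × 1.7 = 561.0 mg
CL = 0.693 × Vd / t½ = 0.693 × 330.0 / 9.19 = 24.88 L/h
Infusion rate = CL × Css = 24.88 × 1.7 = 42.30 mg/h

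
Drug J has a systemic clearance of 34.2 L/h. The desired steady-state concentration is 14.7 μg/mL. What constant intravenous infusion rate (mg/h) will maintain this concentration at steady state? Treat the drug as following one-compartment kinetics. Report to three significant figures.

At steady state, infusion rate equals elimination rate: rate in = CL × Css.
R₀ = 34.20 × 14.7 = 502.7 mg/h

503 mg/h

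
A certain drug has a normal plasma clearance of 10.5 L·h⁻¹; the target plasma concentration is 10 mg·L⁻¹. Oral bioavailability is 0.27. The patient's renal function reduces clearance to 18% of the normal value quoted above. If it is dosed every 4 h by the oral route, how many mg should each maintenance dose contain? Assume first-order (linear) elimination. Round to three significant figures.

Patient clearance = 0.18 × 10.50 = 1.890 L/h
At steady state, dose per interval replaces the amount cleared in that interval: F·D/τ = CL·Css.
D = CL × Css × τ / F = 1.890 × 10 × 4 / 0.27 = 280.0 mg

280 mg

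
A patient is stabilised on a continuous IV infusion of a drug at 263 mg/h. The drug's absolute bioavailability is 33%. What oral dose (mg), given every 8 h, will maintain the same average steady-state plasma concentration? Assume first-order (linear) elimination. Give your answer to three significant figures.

6380 mg

To maintain the same Css, the systemic dosing rate must be unchanged: F·D/τ = infusion rate.
D = rate × τ / F = 263 × 8 / 0.33 = 6376 mg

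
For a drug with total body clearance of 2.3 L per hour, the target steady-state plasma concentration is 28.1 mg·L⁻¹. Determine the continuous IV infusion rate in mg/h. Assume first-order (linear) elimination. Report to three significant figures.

Rate = CL × Css = 2.300 × 28.1 = 64.63 mg/h

64.6 mg/h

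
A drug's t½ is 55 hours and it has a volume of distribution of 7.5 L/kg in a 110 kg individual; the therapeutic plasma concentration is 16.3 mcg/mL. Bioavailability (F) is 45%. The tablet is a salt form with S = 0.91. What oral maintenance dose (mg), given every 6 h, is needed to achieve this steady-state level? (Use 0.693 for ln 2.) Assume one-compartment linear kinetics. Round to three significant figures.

Total Vd = 7.5 × 110 = 825.0 L
CL = ln 2 · Vd / t½ = 0.693 × 825.0 / 55 = 10.40 L/h
D = CL × Css × τ / F / S = 10.40 × 16.3 × 6 / 0.45 / 0.91 = 2484 mg

2480 mg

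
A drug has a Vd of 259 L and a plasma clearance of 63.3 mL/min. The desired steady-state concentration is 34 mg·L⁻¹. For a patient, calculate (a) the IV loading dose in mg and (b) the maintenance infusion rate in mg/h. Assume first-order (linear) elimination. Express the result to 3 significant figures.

(a) 8810 mg; (b) 129 mg/h

Loading dose = Vd × C = 259.0 × 34 = 8806 mg
CL = 63.3 mL/min × 60/1000 = 3.798 L/h
Infusion rate = 3.798 L/h × 34 mg/L = 129.1 mg/h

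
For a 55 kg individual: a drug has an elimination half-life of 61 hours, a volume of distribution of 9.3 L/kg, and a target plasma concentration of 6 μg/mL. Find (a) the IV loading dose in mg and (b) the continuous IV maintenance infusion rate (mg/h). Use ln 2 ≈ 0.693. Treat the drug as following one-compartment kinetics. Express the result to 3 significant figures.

Vd = 9.3 L/kg × 55 kg = 511.5 L
LD = Vd × C = 511.5 × 6 = 3069 mg
CL = 0.693 × Vd / t½ = 0.693 × 511.5 / 61 = 5.811 L/h
Infusion rate = CL × Css = 5.811 × 6 = 34.87 mg/h

(a) 3070 mg; (b) 34.9 mg/h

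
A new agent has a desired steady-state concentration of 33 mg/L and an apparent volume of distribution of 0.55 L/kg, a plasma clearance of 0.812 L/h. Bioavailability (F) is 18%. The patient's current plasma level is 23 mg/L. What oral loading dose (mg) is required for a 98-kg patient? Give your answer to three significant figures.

Vd = 0.55 L/kg × 98 kg = 53.90 L
Concentration deficit ΔC = 33 − 23 = 10.00 mg/L
LD = Vd × ΔC / F = 53.90 × 10.00 / 0.18 = 2994 mg

2990 mg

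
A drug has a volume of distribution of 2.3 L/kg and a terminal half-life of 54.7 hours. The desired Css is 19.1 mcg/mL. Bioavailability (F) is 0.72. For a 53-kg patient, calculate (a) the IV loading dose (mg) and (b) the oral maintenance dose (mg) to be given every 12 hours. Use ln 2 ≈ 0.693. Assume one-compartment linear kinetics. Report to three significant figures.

(a) 2330 mg; (b) 492 mg

Vd(total) = 53 kg × 2.3 L/kg = 121.9 L
LD = Vd × C = 121.9 × 19.1 = 2328 mg
CL = 0.693 × Vd / t½ = 0.693 × 121.9 / 54.7 = 1.544 L/h
D = CL × Css × τ / F = 1.544 × 19.1 × 12 / 0.72 = 491.5 mg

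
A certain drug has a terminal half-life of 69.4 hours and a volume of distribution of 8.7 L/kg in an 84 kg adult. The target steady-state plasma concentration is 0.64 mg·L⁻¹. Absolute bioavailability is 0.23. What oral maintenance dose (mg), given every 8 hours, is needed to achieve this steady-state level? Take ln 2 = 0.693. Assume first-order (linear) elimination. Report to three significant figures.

Vd = 8.7 L/kg × 84 kg = 730.8 L
CL = ln 2 · Vd / t½ = 0.693 × 730.8 / 69.4 = 7.297 L/h
D = CL × Css × τ / F = 7.297 × 0.64 × 8 / 0.23 = 162.4 mg

162 mg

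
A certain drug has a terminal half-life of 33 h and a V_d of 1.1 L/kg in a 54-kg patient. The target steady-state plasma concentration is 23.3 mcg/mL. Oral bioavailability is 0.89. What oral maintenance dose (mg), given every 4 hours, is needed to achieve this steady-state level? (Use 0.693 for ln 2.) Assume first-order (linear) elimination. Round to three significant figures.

131 mg

Vd(total) = 54 kg × 1.1 L/kg = 59.40 L
CL = 0.693 × Vd / t½ = 0.693 × 59.40 / 33 = 1.247 L/h
D = CL × Css × τ / F = 1.247 × 23.3 × 4 / 0.89 = 130.6 mg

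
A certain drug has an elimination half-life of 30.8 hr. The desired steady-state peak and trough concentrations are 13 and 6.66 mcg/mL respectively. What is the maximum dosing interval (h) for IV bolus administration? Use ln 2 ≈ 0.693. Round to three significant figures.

29.7 h

k = 0.693 / t½ = 0.693 / 30.8 = 0.02250 h⁻¹
Between IV bolus doses, concentration decays as C = C₀·e^(−kτ), so C_peak/C_trough = e^(kτ).
τ_max = ln(C_peak/C_trough) / k = ln(13/6.66) / 0.02250 = 0.6688 / 0.02250 = 29.72 h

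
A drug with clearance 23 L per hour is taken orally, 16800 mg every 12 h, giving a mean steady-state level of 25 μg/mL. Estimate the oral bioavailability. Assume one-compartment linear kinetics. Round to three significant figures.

0.411

F·D/τ = CL·Css at steady state → F = CL·Css·τ / D.
F = 23 × 25 × 12 / 16800 = 0.411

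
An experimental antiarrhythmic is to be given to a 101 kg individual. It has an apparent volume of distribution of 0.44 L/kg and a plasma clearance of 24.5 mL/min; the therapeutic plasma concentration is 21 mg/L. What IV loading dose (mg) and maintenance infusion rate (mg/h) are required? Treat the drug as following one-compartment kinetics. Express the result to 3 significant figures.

(a) 933 mg; (b) 30.9 mg/h

Vd(total) = 101 kg × 0.44 L/kg = 44.44 L
Loading: fill Vd to C_target → 44.44 L × 21 mg/L = 933.2 mg
CL = 24.5 mL/min × 60/1000 = 1.470 L/h
Infusion rate = 1.470 L/h × 21 mg/L = 30.87 mg/h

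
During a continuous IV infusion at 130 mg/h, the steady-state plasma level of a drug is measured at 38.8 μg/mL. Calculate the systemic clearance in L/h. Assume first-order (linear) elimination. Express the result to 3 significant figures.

At steady state, infusion rate = CL × Css, so CL = rate / Css.
CL = 130 / 38.8 = 3.351 L/h

3.35 L/h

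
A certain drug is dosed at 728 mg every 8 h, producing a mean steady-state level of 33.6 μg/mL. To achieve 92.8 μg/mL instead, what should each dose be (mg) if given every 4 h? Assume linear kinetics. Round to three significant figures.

For first-order elimination, Css ∝ F·D/(CL·τ); F and CL are unchanged, so Css ∝ D/τ.
D₂ = D₁ × (Css,target / Css,current) × (τ₂/τ₁) = 728 × (92.8/33.6) × (4/8) = 1005 mg

1010 mg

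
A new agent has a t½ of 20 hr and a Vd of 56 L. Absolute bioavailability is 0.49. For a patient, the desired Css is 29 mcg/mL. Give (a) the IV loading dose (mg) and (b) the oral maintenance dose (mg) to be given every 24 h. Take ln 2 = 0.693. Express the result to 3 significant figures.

LD = Vd × C = 56.00 × 29 = 1624 mg
CL = 0.693 × Vd / t½ = 0.693 × 56.00 / 20 = 1.940 L/h
D = CL × Css × τ / F = 1.940 × 29 × 24 / 0.49 = 2756 mg

(a) 1620 mg; (b) 2760 mg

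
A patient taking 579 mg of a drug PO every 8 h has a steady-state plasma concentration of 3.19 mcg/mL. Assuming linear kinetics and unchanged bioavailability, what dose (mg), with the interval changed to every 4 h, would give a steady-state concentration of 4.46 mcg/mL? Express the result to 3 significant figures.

For first-order elimination, Css ∝ F·D/(CL·τ); F and CL are unchanged, so Css ∝ D/τ.
D₂ = D₁ × (Css,target / Css,current) × (τ₂/τ₁) = 579 × (4.46/3.19) × (4/8) = 404.8 mg

405 mg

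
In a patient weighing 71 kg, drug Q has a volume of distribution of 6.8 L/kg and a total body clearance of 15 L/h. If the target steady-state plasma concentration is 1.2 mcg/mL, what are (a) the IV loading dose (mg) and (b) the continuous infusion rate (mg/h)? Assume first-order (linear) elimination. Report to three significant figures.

(a) 579 mg; (b) 18.0 mg/h

Vd(total) = 71 kg × 6.8 L/kg = 482.8 L
Loading: fill Vd to C_target → 482.8 L × 1.2 mg/L = 579.4 mg
Maintenance: replace elimination → rate = CL × Css = 15.00 × 1.2 = 18.00 mg/h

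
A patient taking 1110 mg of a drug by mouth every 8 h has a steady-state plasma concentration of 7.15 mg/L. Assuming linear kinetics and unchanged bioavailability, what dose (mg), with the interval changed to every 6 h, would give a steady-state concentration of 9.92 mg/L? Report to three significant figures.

For first-order elimination, Css ∝ F·D/(CL·τ); F and CL are unchanged, so Css ∝ D/τ.
D₂ = D₁ × (Css,target / Css,current) × (τ₂/τ₁) = 1110 × (9.92/7.15) × (6/8) = 1155 mg

1160 mg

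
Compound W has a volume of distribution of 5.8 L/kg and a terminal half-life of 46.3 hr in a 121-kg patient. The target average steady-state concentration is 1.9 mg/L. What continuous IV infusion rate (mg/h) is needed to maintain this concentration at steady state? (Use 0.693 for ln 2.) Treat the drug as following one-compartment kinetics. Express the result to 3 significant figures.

Vd(total) = 121 kg × 5.8 L/kg = 701.8 L
CL = 0.693 × Vd / t½ = 0.693 × 701.8 / 46.3 = 10.50 L/h
Infusion rate = CL × Css = 10.50 × 1.9 = 19.95 mg/h

20.0 mg/h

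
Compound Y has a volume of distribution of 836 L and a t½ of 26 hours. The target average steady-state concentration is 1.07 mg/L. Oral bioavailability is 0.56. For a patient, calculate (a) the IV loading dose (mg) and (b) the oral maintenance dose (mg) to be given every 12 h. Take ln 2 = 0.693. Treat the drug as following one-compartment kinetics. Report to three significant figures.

(a) 895 mg; (b) 511 mg

LD = Vd × C = 836.0 × 1.07 = 894.5 mg
CL = 0.693 × Vd / t½ = 0.693 × 836.0 / 26 = 22.28 L/h
D = CL × Css × τ / F = 22.28 × 1.07 × 12 / 0.56 = 510.8 mg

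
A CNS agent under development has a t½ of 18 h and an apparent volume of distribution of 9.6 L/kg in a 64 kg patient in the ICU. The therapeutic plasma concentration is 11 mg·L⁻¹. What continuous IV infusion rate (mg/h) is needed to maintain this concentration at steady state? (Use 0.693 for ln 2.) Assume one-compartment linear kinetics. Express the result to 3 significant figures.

Total Vd = 9.6 × 64 = 614.4 L
CL = 0.693 × Vd / t½ = 0.693 × 614.4 / 18 = 23.65 L/h
Infusion rate = CL × Css = 23.65 × 11 = 260.2 mg/h

260 mg/h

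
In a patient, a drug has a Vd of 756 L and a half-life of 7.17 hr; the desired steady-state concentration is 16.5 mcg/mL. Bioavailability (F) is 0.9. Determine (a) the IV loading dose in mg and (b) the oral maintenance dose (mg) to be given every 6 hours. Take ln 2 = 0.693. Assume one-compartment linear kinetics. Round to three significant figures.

(a) 12500 mg; (b) 8040 mg

LD = Vd × C = 756.0 × 16.5 = 12470 mg
CL = 0.693 × Vd / t½ = 0.693 × 756.0 / 7.17 = 73.07 L/h
D = CL × Css × τ / F = 73.07 × 16.5 × 6 / 0.9 = 8038 mg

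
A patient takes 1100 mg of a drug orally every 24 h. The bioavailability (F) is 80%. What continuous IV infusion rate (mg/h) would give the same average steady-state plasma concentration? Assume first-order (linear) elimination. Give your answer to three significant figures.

Equivalent systemic input: infusion rate = F·D/τ.
Rate = 0.8 × 1100 / 24 = 36.67 mg/h

36.7 mg/h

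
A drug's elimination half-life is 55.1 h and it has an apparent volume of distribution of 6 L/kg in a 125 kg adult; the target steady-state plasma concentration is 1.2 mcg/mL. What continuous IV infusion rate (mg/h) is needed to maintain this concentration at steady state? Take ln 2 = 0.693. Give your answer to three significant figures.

Total Vd = 6 × 125 = 750.0 L
k = 0.693/55.1 = 0.01258 h⁻¹, so CL = k·Vd = 0.01258 × 750.0 = 9.435 L/h
Infusion rate = CL × Css = 9.435 × 1.2 = 11.32 mg/h

11.3 mg/h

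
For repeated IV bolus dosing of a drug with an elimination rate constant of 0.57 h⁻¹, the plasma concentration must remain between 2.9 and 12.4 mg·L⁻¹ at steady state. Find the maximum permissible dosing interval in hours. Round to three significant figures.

2.55 h

Between IV bolus doses, concentration decays as C = C₀·e^(−kτ), so C_peak/C_trough = e^(kτ).
τ_max = ln(C_peak/C_trough) / k = ln(12.4/2.9) / 0.5700 = 1.453 / 0.5700 = 2.549 h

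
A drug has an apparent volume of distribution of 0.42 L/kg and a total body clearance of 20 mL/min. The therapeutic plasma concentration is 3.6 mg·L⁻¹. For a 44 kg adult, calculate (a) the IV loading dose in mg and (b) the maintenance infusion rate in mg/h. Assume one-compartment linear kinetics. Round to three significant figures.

(a) 66.5 mg; (b) 4.32 mg/h

Vd = 0.42 L/kg × 44 kg = 18.48 L
Loading dose = Vd × C = 18.48 × 3.6 = 66.53 mg
CL = 20 mL/min × 60/1000 = 1.200 L/h
Maintenance infusion rate = CL × Css = 1.200 × 3.6 = 4.320 mg/h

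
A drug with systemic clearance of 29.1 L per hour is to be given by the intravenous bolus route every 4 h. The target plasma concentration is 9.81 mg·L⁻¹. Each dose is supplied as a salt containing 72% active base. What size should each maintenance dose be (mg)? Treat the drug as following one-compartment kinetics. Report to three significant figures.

D = CL × Css × τ / S = 29.10 × 9.81 × 4 / 0.72 = 1586 mg

1590 mg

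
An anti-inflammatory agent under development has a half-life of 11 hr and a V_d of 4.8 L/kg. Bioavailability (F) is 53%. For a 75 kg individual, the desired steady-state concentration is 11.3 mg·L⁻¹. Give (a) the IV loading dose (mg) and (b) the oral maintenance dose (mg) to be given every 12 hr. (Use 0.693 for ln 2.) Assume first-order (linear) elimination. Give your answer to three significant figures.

Total Vd = 4.8 × 75 = 360.0 L
LD = Vd × C = 360.0 × 11.3 = 4068 mg
CL = 0.693 × Vd / t½ = 0.693 × 360.0 / 11 = 22.68 L/h
D = CL × Css × τ / F = 22.68 × 11.3 × 12 / 0.53 = 5803 mg

(a) 4070 mg; (b) 5800 mg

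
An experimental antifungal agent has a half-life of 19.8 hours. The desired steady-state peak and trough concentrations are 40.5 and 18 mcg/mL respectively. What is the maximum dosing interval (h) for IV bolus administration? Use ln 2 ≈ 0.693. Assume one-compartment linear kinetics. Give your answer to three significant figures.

k = 0.693 / t½ = 0.693 / 19.8 = 0.03500 h⁻¹
Between IV bolus doses, concentration decays as C = C₀·e^(−kτ), so C_peak/C_trough = e^(kτ).
τ_max = ln(C_peak/C_trough) / k = ln(40.5/18) / 0.03500 = 0.8109 / 0.03500 = 23.17 h

23.2 h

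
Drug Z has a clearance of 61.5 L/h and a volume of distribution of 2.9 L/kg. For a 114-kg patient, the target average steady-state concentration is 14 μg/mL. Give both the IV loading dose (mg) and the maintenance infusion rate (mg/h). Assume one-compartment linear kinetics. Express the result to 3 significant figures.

Total Vd = 2.9 × 114 = 330.6 L
LD = Vd · C_target = 330.6 × 14 = 4628 mg
Maintenance infusion rate = CL × Css = 61.50 × 14 = 861.0 mg/h

(a) 4630 mg; (b) 861 mg/h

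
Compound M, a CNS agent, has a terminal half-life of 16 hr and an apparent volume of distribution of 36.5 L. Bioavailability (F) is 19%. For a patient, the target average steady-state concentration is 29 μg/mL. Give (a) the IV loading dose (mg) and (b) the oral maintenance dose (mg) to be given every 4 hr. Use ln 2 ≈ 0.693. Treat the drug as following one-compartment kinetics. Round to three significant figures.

LD = Vd × C = 36.50 × 29 = 1059 mg
CL = 0.693 × Vd / t½ = 0.693 × 36.50 / 16 = 1.581 L/h
D = CL × Css × τ / F = 1.581 × 29 × 4 / 0.19 = 965.2 mg

(a) 1060 mg; (b) 965 mg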